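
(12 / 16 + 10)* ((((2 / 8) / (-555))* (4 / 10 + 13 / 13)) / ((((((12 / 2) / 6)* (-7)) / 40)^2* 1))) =-172 / 777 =-0.22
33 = 33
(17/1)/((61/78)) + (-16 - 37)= -1907/61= -31.26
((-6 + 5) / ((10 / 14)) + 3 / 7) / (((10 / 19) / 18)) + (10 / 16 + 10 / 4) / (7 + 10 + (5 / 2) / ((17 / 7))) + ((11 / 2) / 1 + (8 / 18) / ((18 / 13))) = -946385143 / 34757100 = -27.23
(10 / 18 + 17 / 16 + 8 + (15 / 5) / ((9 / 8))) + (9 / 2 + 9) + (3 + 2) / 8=3803 / 144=26.41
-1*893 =-893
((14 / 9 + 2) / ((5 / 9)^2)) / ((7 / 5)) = 288 / 35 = 8.23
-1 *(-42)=42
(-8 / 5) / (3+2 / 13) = -104 / 205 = -0.51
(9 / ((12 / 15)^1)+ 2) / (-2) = -53 / 8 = -6.62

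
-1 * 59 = -59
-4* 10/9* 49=-1960/9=-217.78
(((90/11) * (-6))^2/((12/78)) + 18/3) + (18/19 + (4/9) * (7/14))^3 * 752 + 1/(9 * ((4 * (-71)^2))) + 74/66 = 205867270647030439/12199734807084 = 16874.73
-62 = -62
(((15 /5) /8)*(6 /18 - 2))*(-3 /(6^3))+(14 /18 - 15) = -2729 /192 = -14.21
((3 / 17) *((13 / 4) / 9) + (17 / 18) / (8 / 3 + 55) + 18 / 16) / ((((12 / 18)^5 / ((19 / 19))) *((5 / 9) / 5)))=62009469 / 752896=82.36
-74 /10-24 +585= 2768 /5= 553.60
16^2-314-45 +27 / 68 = -6977 / 68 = -102.60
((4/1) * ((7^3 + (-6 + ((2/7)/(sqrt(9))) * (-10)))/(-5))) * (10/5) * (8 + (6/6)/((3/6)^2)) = -6452.11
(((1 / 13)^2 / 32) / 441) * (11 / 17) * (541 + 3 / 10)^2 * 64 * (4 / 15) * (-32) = -20627600576 / 475122375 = -43.42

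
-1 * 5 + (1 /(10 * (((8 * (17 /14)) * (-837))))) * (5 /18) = -10244887 /2048976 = -5.00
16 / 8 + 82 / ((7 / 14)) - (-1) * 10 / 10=167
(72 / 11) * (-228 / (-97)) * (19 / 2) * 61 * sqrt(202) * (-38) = -361496736 * sqrt(202) / 1067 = -4815214.58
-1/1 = -1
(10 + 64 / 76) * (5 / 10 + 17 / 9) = 4429 / 171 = 25.90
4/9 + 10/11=134/99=1.35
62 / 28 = 31 / 14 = 2.21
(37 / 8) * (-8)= -37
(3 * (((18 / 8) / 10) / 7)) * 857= 23139 / 280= 82.64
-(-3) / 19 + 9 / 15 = 0.76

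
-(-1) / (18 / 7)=7 / 18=0.39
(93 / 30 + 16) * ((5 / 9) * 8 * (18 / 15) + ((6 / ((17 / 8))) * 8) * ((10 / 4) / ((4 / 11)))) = 782336 / 255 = 3067.98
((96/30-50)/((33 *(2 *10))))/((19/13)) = -507/10450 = -0.05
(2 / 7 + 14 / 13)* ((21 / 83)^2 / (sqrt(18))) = 0.02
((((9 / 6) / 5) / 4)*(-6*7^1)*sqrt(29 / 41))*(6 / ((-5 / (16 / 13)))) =3.91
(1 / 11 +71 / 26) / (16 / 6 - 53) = -2421 / 43186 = -0.06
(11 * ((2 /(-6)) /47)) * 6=-22 /47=-0.47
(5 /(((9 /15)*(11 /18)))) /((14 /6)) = 450 /77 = 5.84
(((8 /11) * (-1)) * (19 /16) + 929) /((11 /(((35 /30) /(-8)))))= -142933 /11616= -12.30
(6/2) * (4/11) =12/11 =1.09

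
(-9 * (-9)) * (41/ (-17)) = -3321/ 17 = -195.35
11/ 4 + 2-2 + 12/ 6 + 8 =51/ 4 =12.75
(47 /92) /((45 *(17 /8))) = 94 /17595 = 0.01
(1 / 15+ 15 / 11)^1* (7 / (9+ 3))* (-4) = -1652 / 495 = -3.34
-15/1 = -15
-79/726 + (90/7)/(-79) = -109027/401478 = -0.27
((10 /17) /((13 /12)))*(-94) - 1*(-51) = -9 /221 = -0.04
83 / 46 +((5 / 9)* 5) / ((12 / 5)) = 7357 / 2484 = 2.96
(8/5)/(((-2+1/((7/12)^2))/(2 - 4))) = -392/115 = -3.41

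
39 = 39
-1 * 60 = -60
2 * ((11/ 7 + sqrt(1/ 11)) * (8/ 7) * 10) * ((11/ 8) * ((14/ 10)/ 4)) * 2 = 2 * sqrt(11) + 242/ 7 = 41.20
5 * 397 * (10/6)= 9925/3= 3308.33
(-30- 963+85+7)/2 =-901/2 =-450.50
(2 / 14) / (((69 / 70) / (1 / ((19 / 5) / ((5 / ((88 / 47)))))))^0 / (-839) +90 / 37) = 31043 / 528311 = 0.06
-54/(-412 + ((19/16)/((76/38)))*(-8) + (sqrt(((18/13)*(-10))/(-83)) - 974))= 5184*sqrt(5395)/33391776671 + 1296535032/33391776671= 0.04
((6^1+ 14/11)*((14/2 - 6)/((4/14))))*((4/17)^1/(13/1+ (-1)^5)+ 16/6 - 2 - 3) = -33040/561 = -58.89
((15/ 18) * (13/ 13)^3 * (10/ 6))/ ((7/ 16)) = 200/ 63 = 3.17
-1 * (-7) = 7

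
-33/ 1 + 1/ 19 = -626/ 19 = -32.95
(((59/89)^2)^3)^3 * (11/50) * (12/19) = 0.00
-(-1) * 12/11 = 12/11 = 1.09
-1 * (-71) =71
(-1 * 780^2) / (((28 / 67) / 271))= -2761679700 / 7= -394525671.43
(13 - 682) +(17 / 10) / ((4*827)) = -22130503 / 33080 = -669.00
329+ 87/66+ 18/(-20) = 18118/55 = 329.42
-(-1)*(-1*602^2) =-362404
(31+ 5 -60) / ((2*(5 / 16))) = -192 / 5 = -38.40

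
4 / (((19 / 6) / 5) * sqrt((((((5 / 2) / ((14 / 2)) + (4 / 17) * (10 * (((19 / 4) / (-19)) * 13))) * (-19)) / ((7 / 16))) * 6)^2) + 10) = 1666 / 505233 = 0.00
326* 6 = 1956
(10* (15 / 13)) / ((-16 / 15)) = -1125 / 104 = -10.82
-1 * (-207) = 207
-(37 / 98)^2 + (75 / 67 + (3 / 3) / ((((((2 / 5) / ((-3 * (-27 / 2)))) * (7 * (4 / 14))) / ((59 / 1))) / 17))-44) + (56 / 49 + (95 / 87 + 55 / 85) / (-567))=7821998635299985 / 154173645864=50734.99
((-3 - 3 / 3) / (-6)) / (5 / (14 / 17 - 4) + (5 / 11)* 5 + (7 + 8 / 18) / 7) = 2772 / 7327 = 0.38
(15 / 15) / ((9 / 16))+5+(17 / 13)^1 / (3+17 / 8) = 33737 / 4797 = 7.03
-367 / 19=-19.32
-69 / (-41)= 69 / 41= 1.68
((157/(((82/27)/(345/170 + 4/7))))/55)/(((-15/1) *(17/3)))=-2623941/91237300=-0.03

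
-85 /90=-17 /18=-0.94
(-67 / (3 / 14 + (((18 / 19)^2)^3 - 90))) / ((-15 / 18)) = -88258072756 / 97767502135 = -0.90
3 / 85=0.04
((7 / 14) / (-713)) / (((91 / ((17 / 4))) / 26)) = -17 / 19964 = -0.00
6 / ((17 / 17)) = 6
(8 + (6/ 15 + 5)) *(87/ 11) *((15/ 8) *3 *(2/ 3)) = 17487/ 44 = 397.43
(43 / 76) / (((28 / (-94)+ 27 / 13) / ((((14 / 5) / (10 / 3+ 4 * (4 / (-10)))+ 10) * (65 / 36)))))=19836115 / 2974032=6.67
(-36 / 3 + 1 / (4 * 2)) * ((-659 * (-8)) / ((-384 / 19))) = 1189495 / 384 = 3097.64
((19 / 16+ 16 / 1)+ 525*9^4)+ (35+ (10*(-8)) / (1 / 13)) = 55096595 / 16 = 3443537.19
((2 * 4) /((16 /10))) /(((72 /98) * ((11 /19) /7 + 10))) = 32585 /48276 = 0.67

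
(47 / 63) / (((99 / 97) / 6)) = 4.39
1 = 1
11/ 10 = 1.10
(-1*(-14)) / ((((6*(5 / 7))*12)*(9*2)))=49 / 3240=0.02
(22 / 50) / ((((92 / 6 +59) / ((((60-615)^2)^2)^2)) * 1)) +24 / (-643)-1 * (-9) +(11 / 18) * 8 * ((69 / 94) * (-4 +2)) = 1077327837175754364014205716 / 20217849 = 53285977018413500071.85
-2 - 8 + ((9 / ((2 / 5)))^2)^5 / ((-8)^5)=-34050629251559945 / 33554432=-1014787830.46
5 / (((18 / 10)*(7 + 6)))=25 / 117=0.21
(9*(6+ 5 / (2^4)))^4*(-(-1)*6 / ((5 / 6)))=6144662618649 / 81920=75008088.61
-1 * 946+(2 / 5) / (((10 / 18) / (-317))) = -29356 / 25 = -1174.24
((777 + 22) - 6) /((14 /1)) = 793 /14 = 56.64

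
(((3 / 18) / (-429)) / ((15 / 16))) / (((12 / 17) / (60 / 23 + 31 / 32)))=-44761 / 21312720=-0.00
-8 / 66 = -4 / 33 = -0.12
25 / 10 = 5 / 2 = 2.50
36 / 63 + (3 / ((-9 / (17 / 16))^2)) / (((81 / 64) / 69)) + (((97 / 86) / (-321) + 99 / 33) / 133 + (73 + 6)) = 146094709885 / 1784396628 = 81.87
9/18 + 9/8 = 13/8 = 1.62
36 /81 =4 /9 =0.44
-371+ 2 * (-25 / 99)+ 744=36877 / 99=372.49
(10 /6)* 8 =40 /3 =13.33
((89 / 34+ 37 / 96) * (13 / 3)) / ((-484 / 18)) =-63713 / 131648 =-0.48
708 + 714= 1422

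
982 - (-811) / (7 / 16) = 19850 / 7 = 2835.71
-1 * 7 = -7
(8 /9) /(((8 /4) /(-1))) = -4 /9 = -0.44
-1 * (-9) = 9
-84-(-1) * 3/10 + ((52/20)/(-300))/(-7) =-878837/10500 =-83.70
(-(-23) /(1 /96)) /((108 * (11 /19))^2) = 16606 /29403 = 0.56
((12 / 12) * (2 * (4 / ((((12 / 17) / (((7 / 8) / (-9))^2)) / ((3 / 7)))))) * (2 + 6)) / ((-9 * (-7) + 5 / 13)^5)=44183867 / 123078180887986176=0.00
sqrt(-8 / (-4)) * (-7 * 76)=-532 * sqrt(2)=-752.36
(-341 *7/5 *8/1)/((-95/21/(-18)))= -7218288/475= -15196.40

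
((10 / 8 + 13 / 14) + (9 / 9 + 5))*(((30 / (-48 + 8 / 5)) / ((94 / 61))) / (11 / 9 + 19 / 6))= -9429075 / 12059824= -0.78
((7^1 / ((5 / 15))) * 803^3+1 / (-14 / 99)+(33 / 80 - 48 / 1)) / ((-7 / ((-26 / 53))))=79158454737843 / 103880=762018239.68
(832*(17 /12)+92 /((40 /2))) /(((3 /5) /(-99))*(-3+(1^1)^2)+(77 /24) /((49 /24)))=1366673 /1829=747.22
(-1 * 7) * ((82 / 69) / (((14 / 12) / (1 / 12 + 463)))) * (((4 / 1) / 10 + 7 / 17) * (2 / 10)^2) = -107.22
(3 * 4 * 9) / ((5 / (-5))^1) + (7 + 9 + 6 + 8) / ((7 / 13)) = -366 / 7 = -52.29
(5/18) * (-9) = -5/2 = -2.50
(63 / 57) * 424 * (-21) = -9841.26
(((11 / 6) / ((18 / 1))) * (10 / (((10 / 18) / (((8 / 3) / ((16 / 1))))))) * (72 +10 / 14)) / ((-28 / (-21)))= 5599 / 336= 16.66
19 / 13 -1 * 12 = -10.54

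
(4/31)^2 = 16/961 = 0.02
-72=-72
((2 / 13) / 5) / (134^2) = 1 / 583570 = 0.00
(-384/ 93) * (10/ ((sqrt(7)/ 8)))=-10240 * sqrt(7)/ 217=-124.85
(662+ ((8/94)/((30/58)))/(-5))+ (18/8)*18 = 4952393/7050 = 702.47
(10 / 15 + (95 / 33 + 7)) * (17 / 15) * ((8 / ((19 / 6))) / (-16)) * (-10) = 3944 / 209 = 18.87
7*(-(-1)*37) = 259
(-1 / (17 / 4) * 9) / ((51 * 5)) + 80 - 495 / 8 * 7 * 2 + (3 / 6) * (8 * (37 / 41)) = -185472053 / 236980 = -782.65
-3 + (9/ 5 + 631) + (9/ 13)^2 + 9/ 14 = 7463809/ 11830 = 630.92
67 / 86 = 0.78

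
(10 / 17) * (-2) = -20 / 17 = -1.18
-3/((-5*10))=3/50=0.06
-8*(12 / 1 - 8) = -32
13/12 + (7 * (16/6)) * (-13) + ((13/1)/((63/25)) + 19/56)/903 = -109944703/455112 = -241.58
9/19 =0.47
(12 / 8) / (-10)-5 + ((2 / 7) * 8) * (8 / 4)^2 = 559 / 140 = 3.99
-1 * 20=-20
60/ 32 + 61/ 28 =227/ 56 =4.05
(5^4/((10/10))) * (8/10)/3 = 500/3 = 166.67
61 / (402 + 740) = 61 / 1142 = 0.05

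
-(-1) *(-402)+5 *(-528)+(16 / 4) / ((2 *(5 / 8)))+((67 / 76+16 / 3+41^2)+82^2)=6124553 / 1140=5372.41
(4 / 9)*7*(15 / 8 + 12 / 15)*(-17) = -12733 / 90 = -141.48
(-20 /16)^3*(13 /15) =-325 /192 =-1.69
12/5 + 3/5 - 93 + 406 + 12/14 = 2218/7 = 316.86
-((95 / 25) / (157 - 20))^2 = -361 / 469225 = -0.00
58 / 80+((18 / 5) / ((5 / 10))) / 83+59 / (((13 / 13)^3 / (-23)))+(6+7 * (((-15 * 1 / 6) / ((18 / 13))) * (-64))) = -3234805 / 5976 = -541.30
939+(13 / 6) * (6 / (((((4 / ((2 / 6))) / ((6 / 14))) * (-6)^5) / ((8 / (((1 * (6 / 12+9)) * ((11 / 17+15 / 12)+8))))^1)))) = 40847789965 / 43501374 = 939.00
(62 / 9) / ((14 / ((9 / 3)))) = 31 / 21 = 1.48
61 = 61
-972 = -972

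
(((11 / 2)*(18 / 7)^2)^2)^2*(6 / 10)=30251858023728 / 28824005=1049536.94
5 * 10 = 50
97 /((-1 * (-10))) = 97 /10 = 9.70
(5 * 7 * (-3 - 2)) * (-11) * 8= 15400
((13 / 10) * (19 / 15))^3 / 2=15069223 / 6750000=2.23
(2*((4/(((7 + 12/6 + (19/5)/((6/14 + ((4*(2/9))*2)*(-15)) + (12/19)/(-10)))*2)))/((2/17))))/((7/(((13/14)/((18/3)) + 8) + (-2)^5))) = -1786690021/136609452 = -13.08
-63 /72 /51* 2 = -7 /204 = -0.03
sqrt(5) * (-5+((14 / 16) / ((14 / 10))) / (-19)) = -765 * sqrt(5) / 152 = -11.25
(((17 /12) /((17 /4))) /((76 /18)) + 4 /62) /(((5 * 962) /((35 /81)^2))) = 3185 /571935492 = 0.00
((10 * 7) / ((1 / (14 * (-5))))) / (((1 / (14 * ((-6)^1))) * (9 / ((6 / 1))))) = 274400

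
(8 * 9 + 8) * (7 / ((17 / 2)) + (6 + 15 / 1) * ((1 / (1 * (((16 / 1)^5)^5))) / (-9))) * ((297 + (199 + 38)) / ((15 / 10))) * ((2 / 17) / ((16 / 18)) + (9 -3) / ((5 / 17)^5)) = 63941971.01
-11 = -11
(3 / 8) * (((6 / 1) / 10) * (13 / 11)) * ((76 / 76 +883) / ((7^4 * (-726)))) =-0.00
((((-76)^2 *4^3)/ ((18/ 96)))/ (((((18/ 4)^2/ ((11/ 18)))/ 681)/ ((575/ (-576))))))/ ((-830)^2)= -2653771648/ 45198729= -58.71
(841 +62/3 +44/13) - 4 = 33581/39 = 861.05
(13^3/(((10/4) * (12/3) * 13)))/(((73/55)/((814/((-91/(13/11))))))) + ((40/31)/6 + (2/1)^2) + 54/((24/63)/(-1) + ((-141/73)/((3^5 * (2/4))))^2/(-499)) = -300850665240732395/1105501831168182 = -272.14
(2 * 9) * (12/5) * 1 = 216/5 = 43.20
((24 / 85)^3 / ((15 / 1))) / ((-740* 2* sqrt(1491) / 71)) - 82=-82 - 192* sqrt(1491) / 3976459375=-82.00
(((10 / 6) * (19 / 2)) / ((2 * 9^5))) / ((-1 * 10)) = -19 / 1417176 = -0.00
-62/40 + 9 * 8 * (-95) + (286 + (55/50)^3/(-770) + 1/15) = -1376651863/210000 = -6555.49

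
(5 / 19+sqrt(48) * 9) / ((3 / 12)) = 20 / 19+144 * sqrt(3) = 250.47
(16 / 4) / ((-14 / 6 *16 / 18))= -27 / 14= -1.93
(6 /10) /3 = 1 /5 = 0.20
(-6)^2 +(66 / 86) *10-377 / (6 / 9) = -44877 / 86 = -521.83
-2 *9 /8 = -9 /4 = -2.25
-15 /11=-1.36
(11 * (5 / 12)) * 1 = 55 / 12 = 4.58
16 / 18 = 8 / 9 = 0.89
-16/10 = -1.60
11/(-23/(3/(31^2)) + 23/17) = -561/375682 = -0.00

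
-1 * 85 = -85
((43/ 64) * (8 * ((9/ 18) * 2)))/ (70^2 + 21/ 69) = 989/ 901656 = 0.00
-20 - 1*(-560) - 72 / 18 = 536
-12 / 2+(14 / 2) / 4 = -4.25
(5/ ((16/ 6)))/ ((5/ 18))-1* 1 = 5.75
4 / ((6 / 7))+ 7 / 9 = 49 / 9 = 5.44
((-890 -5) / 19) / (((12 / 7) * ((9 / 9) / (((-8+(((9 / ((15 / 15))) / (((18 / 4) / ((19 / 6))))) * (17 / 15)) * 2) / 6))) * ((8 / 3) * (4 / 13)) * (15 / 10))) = -23.65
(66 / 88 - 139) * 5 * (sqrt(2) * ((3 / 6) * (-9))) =24885 * sqrt(2) / 8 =4399.09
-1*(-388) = 388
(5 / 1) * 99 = 495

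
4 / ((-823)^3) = -4 / 557441767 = -0.00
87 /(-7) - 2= -101 /7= -14.43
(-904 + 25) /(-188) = 879 /188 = 4.68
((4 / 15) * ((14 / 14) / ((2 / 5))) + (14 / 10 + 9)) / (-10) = -83 / 75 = -1.11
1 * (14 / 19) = 14 / 19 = 0.74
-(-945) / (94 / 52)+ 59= 27343 / 47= 581.77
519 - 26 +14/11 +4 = 5481/11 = 498.27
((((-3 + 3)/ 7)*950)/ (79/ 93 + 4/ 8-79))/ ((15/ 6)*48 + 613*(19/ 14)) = 0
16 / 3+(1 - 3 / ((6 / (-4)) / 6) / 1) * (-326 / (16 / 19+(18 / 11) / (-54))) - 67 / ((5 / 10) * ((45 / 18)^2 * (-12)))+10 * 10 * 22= -38345048 / 12725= -3013.36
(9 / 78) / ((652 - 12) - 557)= 3 / 2158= 0.00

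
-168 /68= -2.47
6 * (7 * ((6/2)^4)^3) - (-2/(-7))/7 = 1093705576/49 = 22320521.96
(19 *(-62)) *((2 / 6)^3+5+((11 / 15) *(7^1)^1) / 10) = -6538.34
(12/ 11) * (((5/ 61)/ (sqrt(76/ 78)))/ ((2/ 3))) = 45 * sqrt(1482)/ 12749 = 0.14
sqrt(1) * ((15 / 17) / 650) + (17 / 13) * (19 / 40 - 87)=-1000217 / 8840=-113.15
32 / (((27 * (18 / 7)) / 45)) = 560 / 27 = 20.74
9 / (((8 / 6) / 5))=135 / 4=33.75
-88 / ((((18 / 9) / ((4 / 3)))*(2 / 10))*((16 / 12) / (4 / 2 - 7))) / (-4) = -275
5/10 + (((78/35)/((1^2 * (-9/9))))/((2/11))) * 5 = -851/14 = -60.79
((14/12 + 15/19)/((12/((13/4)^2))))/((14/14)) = 37687/21888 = 1.72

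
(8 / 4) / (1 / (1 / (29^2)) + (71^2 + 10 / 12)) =12 / 35297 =0.00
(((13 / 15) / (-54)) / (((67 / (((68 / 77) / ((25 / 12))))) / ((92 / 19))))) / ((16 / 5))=-10166 / 66164175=-0.00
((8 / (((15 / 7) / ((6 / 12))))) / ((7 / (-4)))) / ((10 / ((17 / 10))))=-68 / 375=-0.18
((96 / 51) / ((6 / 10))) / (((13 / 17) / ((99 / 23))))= 5280 / 299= 17.66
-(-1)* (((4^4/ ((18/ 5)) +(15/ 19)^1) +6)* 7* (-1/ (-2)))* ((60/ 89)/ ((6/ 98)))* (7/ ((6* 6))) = 159918605/ 273942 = 583.77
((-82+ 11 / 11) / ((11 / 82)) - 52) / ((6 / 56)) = -201992 / 33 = -6120.97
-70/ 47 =-1.49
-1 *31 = -31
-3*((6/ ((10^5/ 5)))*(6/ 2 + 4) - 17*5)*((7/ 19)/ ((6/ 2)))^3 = 0.47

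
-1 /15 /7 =-1 /105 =-0.01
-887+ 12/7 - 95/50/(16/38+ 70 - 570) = -84030959/94920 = -885.28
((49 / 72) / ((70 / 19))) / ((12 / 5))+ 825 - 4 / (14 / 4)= 9966307 / 12096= 823.93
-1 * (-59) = 59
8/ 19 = 0.42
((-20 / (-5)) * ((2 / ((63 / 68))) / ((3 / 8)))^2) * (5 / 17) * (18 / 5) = 557056 / 3969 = 140.35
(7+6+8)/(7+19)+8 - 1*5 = 99/26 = 3.81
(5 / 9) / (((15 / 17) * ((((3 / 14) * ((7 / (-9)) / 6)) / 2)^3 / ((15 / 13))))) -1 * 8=-3525224 / 13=-271171.08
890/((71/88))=78320/71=1103.10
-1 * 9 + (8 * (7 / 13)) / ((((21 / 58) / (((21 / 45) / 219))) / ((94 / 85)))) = -97702663 / 10889775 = -8.97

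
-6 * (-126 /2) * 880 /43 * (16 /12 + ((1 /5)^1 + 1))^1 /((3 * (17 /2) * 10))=280896 /3655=76.85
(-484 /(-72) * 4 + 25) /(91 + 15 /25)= 2335 /4122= 0.57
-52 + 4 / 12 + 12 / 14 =-1067 / 21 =-50.81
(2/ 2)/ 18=1/ 18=0.06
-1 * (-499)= 499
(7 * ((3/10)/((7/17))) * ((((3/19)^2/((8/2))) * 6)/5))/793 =1377/28627300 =0.00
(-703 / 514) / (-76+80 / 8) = 703 / 33924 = 0.02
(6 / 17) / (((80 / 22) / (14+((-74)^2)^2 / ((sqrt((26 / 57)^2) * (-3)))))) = -940078557 / 442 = -2126874.56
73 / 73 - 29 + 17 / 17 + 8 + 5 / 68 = -1287 / 68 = -18.93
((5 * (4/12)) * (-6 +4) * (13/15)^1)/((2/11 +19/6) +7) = -0.28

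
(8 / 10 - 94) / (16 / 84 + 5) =-9786 / 545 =-17.96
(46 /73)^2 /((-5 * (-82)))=1058 /1092445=0.00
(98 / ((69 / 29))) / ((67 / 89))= 252938 / 4623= 54.71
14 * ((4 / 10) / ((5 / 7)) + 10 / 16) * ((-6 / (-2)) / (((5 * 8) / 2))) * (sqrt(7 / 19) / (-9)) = -553 * sqrt(133) / 38000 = -0.17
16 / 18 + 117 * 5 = 5273 / 9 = 585.89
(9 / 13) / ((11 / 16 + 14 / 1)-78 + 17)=-48 / 3211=-0.01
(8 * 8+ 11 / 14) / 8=8.10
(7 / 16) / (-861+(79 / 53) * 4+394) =-371 / 390960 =-0.00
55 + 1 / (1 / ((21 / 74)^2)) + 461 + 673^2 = 2483065261 / 5476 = 453445.08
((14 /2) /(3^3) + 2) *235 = 14335 /27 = 530.93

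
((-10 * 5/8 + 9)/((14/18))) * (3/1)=10.61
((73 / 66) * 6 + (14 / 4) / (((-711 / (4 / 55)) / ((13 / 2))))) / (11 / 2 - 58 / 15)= 47168 / 11613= 4.06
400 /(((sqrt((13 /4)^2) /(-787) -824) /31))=-7807040 /518793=-15.05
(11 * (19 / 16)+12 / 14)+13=3015 / 112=26.92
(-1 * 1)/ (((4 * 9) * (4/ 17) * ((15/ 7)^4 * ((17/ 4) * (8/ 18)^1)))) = -2401/ 810000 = -0.00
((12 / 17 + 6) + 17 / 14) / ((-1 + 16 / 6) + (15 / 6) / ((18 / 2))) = 3393 / 833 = 4.07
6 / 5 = 1.20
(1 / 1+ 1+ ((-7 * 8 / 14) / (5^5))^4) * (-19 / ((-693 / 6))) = 2415974934899076 / 7343292236328125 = 0.33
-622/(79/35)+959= 53991/79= 683.43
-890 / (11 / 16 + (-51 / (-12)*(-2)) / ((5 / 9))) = 71200 / 1169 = 60.91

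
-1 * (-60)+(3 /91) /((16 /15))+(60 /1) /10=96141 /1456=66.03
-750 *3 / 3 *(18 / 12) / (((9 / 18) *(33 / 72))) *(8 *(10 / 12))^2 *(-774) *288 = 534988800000 / 11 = 48635345454.55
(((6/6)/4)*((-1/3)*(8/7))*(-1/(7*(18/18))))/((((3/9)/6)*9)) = 4/147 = 0.03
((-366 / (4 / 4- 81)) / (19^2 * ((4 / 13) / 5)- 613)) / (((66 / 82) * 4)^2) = -1333033 / 1784264064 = -0.00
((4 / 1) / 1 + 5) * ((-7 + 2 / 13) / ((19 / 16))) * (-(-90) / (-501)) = 384480 / 41249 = 9.32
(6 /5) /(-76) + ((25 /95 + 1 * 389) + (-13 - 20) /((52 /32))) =911281 /2470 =368.94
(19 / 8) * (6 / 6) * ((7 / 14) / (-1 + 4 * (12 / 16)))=19 / 32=0.59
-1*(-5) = 5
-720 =-720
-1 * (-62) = 62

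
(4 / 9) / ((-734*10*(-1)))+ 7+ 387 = 394.00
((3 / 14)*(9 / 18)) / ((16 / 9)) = 27 / 448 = 0.06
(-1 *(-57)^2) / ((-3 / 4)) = 4332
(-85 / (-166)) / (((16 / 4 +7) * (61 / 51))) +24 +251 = 30635485 / 111386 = 275.04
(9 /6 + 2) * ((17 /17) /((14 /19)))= 19 /4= 4.75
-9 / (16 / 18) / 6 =-27 / 16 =-1.69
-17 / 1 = -17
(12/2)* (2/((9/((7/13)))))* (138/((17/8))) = 10304/221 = 46.62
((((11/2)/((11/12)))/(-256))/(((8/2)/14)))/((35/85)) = -51/256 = -0.20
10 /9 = 1.11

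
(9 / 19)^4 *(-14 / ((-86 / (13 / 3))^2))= -862407 / 481927058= -0.00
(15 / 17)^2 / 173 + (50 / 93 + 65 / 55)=1.72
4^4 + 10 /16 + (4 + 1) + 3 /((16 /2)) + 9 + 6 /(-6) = 270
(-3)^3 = -27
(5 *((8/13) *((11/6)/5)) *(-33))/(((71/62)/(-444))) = 13323552/923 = 14435.05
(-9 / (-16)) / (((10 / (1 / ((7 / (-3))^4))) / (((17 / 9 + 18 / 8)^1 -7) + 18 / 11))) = -7857 / 3380608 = -0.00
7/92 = 0.08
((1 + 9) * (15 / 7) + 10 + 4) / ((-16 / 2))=-31 / 7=-4.43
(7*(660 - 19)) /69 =4487 /69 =65.03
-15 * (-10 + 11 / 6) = 245 / 2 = 122.50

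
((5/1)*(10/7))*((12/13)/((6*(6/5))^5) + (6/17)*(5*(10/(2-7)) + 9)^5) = -9824425475/3897548928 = -2.52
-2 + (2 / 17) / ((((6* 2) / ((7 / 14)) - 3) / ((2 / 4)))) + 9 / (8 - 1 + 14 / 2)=-967 / 714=-1.35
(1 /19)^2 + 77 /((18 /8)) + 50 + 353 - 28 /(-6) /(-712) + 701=1138.22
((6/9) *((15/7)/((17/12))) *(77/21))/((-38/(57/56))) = -165/1666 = -0.10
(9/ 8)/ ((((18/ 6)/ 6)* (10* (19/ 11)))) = 99/ 760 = 0.13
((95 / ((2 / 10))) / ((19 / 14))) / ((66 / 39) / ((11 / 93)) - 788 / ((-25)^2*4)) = 2843750 / 113689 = 25.01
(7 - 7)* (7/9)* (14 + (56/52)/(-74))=0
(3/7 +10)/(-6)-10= -493/42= -11.74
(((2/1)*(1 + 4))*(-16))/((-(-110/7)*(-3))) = 112/33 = 3.39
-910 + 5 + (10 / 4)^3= -7115 / 8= -889.38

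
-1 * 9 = -9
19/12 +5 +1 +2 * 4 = 187/12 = 15.58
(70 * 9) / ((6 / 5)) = 525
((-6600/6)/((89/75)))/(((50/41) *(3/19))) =-428450/89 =-4814.04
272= 272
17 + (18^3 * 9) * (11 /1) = 577385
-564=-564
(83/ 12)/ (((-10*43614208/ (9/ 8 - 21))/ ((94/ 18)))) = 206753/ 125608919040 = 0.00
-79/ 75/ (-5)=79/ 375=0.21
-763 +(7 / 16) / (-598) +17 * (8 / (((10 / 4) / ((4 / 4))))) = -708.60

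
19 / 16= 1.19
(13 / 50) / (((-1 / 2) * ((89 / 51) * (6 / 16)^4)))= -905216 / 60075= -15.07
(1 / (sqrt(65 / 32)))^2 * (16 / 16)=32 / 65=0.49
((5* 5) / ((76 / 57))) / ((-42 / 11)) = -275 / 56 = -4.91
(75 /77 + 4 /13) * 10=12830 /1001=12.82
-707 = -707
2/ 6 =1/ 3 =0.33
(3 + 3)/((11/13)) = 78/11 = 7.09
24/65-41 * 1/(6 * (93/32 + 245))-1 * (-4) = 6716276/1546935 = 4.34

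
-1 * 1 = -1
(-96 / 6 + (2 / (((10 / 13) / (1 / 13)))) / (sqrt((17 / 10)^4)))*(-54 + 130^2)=-77558984 / 289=-268370.19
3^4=81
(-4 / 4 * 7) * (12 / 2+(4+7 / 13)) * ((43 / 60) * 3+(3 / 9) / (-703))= -86949653 / 548340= -158.57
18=18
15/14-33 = -447/14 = -31.93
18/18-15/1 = -14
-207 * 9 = -1863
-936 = -936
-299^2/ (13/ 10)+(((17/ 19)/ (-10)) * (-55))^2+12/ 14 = -694873713/ 10108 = -68744.93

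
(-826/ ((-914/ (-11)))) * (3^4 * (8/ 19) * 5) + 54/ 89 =-1309550598/ 772787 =-1694.58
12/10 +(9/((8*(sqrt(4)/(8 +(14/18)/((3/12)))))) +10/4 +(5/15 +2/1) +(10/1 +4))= 26.28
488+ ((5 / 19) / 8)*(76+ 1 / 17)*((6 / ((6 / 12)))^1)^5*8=1608856504 / 323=4980979.89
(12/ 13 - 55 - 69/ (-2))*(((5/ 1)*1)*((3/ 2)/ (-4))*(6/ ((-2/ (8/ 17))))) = -22905/ 442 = -51.82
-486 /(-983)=486 /983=0.49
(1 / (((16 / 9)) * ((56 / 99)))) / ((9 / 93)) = 9207 / 896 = 10.28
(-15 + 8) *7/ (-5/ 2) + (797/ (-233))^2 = 8496367/ 271445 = 31.30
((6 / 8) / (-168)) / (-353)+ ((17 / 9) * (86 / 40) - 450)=-1586757547 / 3558240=-445.94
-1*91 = -91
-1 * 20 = -20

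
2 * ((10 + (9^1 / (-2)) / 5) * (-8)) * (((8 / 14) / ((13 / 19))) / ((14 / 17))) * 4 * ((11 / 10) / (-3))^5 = 3.91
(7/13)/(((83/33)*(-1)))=-231/1079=-0.21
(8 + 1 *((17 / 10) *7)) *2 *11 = 2189 / 5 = 437.80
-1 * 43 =-43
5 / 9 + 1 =14 / 9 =1.56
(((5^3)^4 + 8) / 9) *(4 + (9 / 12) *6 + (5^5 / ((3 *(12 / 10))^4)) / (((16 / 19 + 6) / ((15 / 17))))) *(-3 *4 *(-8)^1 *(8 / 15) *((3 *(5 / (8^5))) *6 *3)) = 4572871216467103 / 36661248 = 124733102.82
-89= -89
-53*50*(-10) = 26500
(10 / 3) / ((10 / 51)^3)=44217 / 100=442.17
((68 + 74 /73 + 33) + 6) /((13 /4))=33.23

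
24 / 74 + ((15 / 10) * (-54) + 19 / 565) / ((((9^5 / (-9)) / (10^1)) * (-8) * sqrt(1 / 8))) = 12 / 37-22873 * sqrt(2) / 741393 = 0.28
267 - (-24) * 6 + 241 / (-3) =992 / 3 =330.67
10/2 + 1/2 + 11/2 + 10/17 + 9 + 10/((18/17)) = 4595/153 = 30.03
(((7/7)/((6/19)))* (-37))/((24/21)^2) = -34447/384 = -89.71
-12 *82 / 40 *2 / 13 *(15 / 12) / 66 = -41 / 572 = -0.07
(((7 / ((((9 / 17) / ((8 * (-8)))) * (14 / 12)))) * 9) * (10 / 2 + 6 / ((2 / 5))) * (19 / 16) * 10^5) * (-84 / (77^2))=186048000000 / 847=219655253.84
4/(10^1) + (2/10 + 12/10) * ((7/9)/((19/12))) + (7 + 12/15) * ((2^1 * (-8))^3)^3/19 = -8040178777802/285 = -28211153606.32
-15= -15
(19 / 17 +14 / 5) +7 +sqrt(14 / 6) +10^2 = sqrt(21) / 3 +9428 / 85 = 112.45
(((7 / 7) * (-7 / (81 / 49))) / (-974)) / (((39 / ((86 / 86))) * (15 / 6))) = 343 / 7692165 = 0.00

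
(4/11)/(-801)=-4/8811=-0.00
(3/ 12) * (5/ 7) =0.18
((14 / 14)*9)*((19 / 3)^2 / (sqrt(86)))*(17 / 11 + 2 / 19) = 6555*sqrt(86) / 946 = 64.26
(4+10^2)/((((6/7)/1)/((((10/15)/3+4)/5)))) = 13832/135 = 102.46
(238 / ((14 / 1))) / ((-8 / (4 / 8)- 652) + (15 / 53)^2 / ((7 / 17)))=-334271 / 13131059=-0.03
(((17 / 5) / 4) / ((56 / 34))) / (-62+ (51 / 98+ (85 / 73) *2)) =-147679 / 16926600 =-0.01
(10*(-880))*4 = -35200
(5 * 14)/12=35/6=5.83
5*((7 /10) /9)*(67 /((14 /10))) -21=-43 /18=-2.39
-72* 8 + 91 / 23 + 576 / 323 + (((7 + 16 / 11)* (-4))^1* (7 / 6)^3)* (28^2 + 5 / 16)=-334899570859 / 7845024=-42689.43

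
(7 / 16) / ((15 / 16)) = 7 / 15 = 0.47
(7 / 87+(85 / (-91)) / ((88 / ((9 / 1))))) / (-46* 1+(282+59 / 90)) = -0.00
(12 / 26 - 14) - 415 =-5571 / 13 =-428.54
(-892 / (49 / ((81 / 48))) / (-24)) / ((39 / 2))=669 / 10192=0.07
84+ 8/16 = 169/2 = 84.50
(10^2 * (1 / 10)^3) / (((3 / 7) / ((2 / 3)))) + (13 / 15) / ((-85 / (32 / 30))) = 2767 / 19125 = 0.14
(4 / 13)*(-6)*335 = -8040 / 13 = -618.46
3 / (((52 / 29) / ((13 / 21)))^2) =841 / 2352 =0.36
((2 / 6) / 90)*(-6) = -1 / 45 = -0.02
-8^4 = -4096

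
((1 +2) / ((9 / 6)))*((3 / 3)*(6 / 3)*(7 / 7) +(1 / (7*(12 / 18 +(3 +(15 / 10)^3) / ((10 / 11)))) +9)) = 284302 / 12901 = 22.04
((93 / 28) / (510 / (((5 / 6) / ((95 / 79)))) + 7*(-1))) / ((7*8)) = 7347 / 90296416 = 0.00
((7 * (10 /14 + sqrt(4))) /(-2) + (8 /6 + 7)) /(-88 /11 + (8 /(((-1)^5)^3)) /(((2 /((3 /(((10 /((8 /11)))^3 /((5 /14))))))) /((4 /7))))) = 11413325 /78272016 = 0.15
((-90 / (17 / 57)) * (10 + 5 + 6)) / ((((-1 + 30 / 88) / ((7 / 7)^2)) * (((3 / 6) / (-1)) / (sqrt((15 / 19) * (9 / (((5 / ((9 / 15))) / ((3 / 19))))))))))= -898128 * sqrt(15) / 493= -7055.65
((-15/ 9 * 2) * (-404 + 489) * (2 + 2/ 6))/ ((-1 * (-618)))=-2975/ 2781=-1.07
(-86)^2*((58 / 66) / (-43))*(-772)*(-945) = -1212981840 / 11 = -110271076.36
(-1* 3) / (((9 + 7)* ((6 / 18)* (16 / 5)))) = -45 / 256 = -0.18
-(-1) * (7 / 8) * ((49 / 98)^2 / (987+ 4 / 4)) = 7 / 31616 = 0.00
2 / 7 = 0.29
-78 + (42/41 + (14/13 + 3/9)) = -120829/1599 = -75.57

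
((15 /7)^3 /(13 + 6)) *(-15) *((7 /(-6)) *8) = 67500 /931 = 72.50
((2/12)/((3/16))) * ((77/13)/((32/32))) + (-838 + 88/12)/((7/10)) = -138224/117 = -1181.40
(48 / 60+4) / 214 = 12 / 535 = 0.02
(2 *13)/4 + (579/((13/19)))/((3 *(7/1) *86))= 6.97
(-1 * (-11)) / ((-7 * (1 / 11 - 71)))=121 / 5460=0.02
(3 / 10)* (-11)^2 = 363 / 10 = 36.30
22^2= 484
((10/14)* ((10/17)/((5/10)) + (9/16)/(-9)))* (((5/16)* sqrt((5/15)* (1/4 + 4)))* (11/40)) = 5555* sqrt(51)/487424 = 0.08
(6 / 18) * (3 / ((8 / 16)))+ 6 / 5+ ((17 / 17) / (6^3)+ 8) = 12101 / 1080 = 11.20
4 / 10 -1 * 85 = -423 / 5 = -84.60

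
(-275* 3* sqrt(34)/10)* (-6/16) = 495* sqrt(34)/16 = 180.40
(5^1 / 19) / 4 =5 / 76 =0.07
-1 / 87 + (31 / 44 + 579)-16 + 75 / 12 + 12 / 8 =546871 / 957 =571.44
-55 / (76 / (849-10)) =-46145 / 76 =-607.17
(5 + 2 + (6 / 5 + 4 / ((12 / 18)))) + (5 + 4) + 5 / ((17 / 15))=27.61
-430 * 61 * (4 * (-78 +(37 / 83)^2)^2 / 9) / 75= -940866.41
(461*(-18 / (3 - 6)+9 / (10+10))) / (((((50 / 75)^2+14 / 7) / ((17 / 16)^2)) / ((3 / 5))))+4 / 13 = 6034728691 / 7321600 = 824.24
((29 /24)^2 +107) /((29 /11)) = 687203 /16704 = 41.14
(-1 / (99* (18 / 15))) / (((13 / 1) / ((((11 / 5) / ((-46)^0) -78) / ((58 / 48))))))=1516 / 37323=0.04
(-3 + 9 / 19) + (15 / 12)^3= -0.57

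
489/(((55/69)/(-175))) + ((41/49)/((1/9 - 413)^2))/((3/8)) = -99881141674653/930358198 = -107357.73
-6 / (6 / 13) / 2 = -13 / 2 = -6.50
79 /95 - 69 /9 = -1948 /285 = -6.84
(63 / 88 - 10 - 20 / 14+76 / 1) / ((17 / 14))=40217 / 748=53.77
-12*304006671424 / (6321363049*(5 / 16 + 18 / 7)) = -408584966393856 / 2041800264827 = -200.11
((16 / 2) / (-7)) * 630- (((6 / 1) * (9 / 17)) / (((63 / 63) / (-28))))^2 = -2494224 / 289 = -8630.53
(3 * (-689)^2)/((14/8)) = 5696652/7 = 813807.43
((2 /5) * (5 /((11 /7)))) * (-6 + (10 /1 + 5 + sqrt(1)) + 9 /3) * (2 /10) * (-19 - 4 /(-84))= -10348 /165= -62.72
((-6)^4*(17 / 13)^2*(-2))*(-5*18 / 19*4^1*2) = 539343360 / 3211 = 167967.41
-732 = -732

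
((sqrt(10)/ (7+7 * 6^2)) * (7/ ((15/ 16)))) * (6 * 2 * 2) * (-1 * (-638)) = 81664 * sqrt(10)/ 185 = 1395.91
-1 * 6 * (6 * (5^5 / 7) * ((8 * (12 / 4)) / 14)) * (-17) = 22950000 / 49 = 468367.35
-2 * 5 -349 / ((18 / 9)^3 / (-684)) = 59659 / 2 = 29829.50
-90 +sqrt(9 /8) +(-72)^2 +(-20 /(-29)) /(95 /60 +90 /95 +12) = 3 * sqrt(2) /4 +489420798 /96077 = 5095.11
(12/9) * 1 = 1.33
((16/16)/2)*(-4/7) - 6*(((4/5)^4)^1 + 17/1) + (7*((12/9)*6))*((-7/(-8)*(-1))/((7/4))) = -580752/4375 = -132.74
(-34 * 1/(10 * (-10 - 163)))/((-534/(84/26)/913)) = -108647/1000805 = -0.11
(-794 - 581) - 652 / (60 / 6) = -7201 / 5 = -1440.20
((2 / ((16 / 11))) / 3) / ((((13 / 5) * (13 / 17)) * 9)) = 935 / 36504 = 0.03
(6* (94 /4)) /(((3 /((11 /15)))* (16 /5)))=517 /48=10.77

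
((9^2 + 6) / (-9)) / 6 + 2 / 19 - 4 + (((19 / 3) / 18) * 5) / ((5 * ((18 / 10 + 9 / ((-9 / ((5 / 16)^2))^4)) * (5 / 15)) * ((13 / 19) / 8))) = 169229055290569541 / 125285089471176726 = 1.35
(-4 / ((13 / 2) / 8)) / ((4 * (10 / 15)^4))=-81 / 13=-6.23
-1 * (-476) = 476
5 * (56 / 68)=4.12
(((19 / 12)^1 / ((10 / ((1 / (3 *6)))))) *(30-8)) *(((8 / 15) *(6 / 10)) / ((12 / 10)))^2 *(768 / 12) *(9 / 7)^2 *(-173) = -251.87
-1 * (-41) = 41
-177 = -177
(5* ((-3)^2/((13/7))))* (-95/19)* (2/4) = -1575/26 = -60.58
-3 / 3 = -1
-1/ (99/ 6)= -0.06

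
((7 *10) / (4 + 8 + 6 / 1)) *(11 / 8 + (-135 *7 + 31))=-3549.10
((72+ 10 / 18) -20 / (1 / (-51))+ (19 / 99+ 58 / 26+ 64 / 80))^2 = 49721297076889 / 41409225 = 1200729.96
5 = 5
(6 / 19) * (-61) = -366 / 19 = -19.26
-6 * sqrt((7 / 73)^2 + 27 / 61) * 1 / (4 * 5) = -3 * sqrt(2239798) / 22265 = -0.20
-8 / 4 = -2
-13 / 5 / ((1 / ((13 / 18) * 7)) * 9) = -1183 / 810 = -1.46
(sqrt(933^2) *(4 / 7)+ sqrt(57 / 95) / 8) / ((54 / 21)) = 7 *sqrt(15) / 720+ 622 / 3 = 207.37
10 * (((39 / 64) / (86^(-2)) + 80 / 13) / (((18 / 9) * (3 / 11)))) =51629765 / 624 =82740.01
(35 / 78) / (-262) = -35 / 20436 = -0.00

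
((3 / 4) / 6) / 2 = 1 / 16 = 0.06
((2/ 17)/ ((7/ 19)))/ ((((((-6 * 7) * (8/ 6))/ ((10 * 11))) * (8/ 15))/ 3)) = -3.53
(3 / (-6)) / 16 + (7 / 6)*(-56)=-6275 / 96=-65.36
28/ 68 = 7/ 17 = 0.41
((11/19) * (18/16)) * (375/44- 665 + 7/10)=-1298439/3040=-427.12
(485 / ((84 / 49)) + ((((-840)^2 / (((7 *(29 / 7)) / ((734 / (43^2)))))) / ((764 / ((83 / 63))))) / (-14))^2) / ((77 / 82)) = 14673288617718426595 / 48459455294398302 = 302.80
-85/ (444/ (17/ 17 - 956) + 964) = -4775/ 54128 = -0.09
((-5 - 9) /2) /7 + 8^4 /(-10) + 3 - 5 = -2063 /5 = -412.60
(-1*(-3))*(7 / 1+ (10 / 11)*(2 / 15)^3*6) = 17357 / 825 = 21.04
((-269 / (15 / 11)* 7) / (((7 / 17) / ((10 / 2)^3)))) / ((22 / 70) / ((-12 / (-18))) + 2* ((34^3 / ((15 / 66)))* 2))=-8002750 / 13206153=-0.61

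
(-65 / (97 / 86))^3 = -174676879000 / 912673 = -191390.43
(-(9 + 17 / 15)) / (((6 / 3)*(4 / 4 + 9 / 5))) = -38 / 21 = -1.81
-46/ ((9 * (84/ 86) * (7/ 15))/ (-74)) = 365930/ 441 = 829.77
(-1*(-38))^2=1444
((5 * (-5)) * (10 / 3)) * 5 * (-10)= 12500 / 3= 4166.67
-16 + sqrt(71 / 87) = -16 + sqrt(6177) / 87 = -15.10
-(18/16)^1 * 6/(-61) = 0.11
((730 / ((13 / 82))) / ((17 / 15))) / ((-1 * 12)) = -74825 / 221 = -338.57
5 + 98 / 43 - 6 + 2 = 141 / 43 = 3.28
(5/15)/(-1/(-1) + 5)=1/18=0.06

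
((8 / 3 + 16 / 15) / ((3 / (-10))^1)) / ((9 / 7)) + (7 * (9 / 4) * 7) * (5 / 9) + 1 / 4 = 51.82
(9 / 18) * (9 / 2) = 9 / 4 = 2.25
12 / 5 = 2.40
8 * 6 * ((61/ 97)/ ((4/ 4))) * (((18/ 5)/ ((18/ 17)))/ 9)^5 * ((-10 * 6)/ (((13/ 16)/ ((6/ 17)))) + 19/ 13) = -443205188752/ 77563321875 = -5.71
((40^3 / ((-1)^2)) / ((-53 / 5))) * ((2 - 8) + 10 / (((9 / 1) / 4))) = 4480000 / 477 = 9392.03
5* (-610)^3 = -1134905000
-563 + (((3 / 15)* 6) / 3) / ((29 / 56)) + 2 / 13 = -1059509 / 1885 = -562.07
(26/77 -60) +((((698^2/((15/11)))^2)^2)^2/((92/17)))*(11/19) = 2449630516306015808578661882107515230673442893421971657446/86238706640625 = 28405232542669572418340400000000000000000000.00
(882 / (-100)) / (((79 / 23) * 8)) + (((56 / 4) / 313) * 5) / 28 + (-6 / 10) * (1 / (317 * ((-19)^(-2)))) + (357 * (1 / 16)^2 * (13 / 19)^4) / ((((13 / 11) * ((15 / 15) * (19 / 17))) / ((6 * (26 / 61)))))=-766320344193563173 / 1894298927964641600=-0.40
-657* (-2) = 1314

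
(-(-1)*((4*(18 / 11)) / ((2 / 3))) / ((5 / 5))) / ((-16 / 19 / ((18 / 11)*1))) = -4617 / 242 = -19.08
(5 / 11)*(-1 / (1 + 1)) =-5 / 22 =-0.23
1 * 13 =13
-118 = -118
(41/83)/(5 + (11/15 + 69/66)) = 13530/185671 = 0.07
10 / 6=5 / 3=1.67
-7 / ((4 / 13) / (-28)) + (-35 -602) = 0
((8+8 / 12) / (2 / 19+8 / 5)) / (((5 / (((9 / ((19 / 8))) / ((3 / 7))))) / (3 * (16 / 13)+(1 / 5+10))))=16856 / 135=124.86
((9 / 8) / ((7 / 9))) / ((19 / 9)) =729 / 1064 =0.69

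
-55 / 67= -0.82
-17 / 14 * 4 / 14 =-17 / 49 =-0.35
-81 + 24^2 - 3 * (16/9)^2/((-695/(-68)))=9271267/18765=494.07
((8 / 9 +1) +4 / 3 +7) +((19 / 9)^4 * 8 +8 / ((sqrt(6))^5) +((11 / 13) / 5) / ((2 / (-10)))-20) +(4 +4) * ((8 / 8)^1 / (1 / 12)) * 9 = sqrt(6) / 27 +86340389 / 85293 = 1012.37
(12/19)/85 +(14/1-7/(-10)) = 9501/646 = 14.71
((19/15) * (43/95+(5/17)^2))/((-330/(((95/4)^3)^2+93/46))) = -41709849435827813/112307712000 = -371389.01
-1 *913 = -913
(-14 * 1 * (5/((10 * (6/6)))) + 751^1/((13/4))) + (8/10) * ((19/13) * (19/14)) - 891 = -302728/455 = -665.34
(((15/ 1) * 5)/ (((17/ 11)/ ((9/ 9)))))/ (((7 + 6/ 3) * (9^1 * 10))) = 55/ 918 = 0.06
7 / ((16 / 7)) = 49 / 16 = 3.06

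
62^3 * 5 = 1191640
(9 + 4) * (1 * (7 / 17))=91 / 17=5.35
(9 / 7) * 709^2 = 4524129 / 7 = 646304.14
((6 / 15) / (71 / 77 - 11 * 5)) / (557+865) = -77 / 14803020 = -0.00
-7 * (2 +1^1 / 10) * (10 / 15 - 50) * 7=5076.40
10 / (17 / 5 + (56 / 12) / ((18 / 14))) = 1350 / 949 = 1.42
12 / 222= 2 / 37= 0.05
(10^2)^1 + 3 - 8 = 95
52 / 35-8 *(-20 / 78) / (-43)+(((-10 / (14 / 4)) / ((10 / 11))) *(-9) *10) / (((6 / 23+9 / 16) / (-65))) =-132367147196 / 5928195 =-22328.41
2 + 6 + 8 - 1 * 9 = 7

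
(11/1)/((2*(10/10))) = 11/2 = 5.50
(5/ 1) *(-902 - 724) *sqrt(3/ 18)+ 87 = 87 - 1355 *sqrt(6) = -3232.06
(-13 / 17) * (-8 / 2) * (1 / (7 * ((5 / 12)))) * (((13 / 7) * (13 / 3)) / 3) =2.81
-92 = -92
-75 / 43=-1.74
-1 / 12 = -0.08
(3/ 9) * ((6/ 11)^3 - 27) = -11907/ 1331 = -8.95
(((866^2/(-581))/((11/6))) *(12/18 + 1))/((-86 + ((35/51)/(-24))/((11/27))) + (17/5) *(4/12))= 15299102400/1107376123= 13.82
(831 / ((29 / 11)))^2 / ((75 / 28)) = 779873556 / 21025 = 37092.68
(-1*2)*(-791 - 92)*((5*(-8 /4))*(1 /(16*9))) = -4415 /36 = -122.64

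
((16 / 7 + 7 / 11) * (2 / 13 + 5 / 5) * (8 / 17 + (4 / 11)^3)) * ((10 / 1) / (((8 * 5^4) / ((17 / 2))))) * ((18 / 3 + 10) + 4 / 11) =7129620 / 14655641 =0.49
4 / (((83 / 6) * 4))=6 / 83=0.07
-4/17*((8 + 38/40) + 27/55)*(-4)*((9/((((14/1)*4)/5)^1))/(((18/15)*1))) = 31155/5236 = 5.95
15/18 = 5/6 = 0.83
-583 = -583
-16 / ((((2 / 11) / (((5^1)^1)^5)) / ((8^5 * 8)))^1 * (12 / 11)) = -198246400000 / 3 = -66082133333.33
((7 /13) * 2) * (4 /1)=56 /13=4.31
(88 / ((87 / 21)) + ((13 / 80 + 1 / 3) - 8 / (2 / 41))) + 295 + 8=1118731 / 6960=160.74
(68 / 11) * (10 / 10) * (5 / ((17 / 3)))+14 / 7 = 82 / 11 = 7.45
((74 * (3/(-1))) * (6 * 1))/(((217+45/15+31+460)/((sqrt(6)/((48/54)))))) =-333 * sqrt(6)/158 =-5.16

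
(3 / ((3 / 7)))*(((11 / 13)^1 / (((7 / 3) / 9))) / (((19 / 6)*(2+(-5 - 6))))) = -198 / 247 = -0.80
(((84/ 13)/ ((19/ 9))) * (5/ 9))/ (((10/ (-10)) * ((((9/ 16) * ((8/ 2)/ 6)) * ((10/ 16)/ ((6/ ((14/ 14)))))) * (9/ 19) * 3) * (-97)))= 3584/ 11349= 0.32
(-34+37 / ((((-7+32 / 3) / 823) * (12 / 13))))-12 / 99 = 1183085 / 132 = 8962.77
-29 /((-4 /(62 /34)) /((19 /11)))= 17081 /748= 22.84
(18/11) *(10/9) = 1.82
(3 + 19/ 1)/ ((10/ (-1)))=-11/ 5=-2.20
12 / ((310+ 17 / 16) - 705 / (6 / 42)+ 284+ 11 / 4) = -0.00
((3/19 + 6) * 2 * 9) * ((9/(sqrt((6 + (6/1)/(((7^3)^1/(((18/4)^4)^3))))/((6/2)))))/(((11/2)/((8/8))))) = 0.29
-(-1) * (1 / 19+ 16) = 305 / 19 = 16.05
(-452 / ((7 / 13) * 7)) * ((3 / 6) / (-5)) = 11.99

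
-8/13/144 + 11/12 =427/468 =0.91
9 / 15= 3 / 5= 0.60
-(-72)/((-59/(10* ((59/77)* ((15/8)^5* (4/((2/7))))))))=-34171875/11264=-3033.72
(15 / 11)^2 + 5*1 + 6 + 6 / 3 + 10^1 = 3008 / 121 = 24.86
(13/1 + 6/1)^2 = 361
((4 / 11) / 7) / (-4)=-1 / 77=-0.01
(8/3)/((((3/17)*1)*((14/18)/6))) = 116.57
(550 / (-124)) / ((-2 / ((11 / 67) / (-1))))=-3025 / 8308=-0.36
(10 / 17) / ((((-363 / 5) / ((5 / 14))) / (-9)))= 375 / 14399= 0.03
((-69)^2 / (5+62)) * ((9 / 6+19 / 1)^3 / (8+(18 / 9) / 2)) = 36459209 / 536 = 68020.91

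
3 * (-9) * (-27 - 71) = 2646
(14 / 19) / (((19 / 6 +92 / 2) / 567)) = 47628 / 5605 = 8.50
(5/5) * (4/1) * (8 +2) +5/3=125/3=41.67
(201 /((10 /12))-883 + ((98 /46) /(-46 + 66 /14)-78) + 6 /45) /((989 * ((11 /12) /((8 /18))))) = -229630432 /650814417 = -0.35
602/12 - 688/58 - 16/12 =6433/174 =36.97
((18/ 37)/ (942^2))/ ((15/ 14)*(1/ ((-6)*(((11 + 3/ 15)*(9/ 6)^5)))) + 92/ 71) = 845397/ 1994880691394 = 0.00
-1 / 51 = -0.02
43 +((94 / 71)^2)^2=1170777179 / 25411681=46.07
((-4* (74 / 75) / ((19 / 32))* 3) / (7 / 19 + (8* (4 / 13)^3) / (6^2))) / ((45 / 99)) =-2060188416 / 17605375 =-117.02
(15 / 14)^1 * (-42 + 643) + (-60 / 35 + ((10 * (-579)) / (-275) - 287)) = 289727 / 770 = 376.27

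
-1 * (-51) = 51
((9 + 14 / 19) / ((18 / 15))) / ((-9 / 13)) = -12025 / 1026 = -11.72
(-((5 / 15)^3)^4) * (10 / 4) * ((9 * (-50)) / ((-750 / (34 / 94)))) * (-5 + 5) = 0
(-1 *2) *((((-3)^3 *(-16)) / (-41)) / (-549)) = -96 / 2501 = -0.04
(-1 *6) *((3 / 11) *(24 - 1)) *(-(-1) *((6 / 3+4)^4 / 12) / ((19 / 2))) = -89424 / 209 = -427.87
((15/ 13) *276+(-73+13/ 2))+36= 287.96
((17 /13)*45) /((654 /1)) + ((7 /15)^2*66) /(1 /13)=39734801 /212550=186.94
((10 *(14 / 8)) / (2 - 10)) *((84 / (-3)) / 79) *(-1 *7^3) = -84035 / 316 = -265.93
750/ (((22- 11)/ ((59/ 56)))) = 22125/ 308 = 71.83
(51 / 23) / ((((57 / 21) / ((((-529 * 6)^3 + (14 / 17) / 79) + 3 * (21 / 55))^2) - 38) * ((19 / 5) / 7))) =-193084760307015868436075992458495 / 1796283209892608129551402763650667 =-0.11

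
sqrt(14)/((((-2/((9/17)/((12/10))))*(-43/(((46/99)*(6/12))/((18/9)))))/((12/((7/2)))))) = 115*sqrt(14)/56287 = 0.01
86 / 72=1.19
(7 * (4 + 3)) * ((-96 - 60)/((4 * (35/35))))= -1911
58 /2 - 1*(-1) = 30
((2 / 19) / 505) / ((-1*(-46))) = 1 / 220685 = 0.00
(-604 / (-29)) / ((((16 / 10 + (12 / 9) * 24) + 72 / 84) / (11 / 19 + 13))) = 909020 / 110751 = 8.21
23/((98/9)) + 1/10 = 542/245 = 2.21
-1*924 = -924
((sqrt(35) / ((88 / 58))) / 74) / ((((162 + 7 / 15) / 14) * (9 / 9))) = 3045 * sqrt(35) / 3967436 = 0.00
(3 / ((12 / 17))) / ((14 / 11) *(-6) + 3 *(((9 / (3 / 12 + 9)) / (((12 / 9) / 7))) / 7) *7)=6919 / 12516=0.55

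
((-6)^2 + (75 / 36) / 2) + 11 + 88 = 136.04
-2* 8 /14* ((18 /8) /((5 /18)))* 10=-648 /7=-92.57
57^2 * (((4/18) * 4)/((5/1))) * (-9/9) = -2888/5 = -577.60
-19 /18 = -1.06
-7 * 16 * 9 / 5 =-1008 / 5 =-201.60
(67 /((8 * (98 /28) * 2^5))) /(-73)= -67 /65408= -0.00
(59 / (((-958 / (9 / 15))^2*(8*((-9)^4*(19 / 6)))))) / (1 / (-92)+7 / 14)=1357 / 4766980936500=0.00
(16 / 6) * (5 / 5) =8 / 3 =2.67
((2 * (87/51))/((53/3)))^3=5268024/731432701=0.01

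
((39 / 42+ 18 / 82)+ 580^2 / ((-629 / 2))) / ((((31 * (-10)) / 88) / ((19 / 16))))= 80626492001 / 223848520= 360.18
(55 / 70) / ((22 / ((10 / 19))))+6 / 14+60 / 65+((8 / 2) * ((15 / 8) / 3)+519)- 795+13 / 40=-2685429 / 9880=-271.80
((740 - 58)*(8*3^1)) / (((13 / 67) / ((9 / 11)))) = 897264 / 13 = 69020.31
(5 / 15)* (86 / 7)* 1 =86 / 21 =4.10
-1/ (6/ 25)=-25/ 6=-4.17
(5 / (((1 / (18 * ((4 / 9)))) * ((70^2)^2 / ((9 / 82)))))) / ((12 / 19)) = 57 / 196882000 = 0.00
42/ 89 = 0.47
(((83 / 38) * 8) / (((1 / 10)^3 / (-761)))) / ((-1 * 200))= 1263260 / 19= 66487.37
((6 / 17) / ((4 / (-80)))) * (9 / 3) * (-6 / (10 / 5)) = 1080 / 17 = 63.53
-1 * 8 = -8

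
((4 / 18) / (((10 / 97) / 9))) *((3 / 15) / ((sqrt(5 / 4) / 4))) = 776 *sqrt(5) / 125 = 13.88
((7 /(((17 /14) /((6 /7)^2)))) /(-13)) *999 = -71928 /221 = -325.47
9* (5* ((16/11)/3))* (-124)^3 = -457589760/11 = -41599069.09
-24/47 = -0.51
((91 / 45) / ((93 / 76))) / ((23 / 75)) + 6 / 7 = 6.25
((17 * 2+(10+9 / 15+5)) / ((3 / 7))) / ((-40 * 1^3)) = -217 / 75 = -2.89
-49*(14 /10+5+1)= -1813 /5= -362.60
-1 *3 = -3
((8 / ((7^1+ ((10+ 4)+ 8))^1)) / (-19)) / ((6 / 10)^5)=-25000 / 133893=-0.19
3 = 3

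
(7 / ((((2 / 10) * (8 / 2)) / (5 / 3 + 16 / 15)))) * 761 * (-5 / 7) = -156005 / 12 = -13000.42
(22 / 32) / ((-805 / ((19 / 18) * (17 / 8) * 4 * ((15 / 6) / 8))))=-0.00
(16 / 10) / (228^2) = 1 / 32490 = 0.00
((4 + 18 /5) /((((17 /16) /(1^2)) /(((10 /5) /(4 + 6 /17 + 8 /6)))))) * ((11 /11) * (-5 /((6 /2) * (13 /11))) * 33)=-220704 /1885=-117.08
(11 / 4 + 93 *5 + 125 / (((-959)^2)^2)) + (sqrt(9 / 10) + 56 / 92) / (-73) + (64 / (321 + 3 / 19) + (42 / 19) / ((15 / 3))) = 771173496744473137721537 / 1646459032855083674220 - 3 *sqrt(10) / 730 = 468.37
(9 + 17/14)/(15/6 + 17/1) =11/21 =0.52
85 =85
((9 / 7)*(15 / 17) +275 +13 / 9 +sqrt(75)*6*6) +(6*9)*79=180*sqrt(3) +4866173 / 1071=4855.35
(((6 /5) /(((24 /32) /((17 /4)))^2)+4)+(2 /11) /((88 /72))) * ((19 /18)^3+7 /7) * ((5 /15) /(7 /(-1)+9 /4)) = -491573194 /75418695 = -6.52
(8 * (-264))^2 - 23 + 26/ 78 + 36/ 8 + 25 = 26763305/ 6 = 4460550.83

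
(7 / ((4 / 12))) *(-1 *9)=-189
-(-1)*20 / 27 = 20 / 27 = 0.74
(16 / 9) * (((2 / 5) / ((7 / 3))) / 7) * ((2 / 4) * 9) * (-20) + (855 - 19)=40772 / 49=832.08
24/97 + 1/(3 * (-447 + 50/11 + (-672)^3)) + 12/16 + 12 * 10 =470143284997327/3885564457380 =121.00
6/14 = 3/7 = 0.43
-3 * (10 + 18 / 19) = -624 / 19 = -32.84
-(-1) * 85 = 85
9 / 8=1.12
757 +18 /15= 3791 /5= 758.20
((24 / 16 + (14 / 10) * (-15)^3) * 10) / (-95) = 9447 / 19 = 497.21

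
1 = 1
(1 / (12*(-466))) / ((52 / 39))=-1 / 7456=-0.00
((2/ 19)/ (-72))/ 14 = -1/ 9576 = -0.00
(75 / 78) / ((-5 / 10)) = -25 / 13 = -1.92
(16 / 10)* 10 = 16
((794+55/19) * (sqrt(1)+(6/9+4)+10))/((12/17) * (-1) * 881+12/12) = -4032553/200545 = -20.11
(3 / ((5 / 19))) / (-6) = -1.90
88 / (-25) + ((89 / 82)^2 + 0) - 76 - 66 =-24263887 / 168100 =-144.34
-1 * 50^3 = -125000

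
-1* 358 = -358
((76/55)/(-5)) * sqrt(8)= -152 * sqrt(2)/275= -0.78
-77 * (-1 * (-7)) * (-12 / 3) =2156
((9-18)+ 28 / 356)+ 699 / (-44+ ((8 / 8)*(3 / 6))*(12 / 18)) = -290647 / 11659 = -24.93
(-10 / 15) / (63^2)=-2 / 11907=-0.00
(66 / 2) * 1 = 33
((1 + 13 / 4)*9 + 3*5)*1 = 213 / 4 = 53.25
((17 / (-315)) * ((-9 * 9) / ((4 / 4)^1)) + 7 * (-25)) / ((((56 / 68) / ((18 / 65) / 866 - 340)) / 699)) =339543688469658 / 6895525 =49241165.61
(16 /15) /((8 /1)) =0.13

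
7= 7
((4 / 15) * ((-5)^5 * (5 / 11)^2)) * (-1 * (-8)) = -500000 / 363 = -1377.41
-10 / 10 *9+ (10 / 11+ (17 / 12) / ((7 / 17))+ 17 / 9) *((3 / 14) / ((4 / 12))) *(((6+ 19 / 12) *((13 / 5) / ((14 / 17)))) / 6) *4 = 42697349 / 776160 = 55.01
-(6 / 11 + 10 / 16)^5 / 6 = -11592740743 / 31663915008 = -0.37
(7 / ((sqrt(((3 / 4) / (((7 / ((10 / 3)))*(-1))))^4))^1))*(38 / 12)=13034 / 75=173.79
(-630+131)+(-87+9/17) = -9953/17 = -585.47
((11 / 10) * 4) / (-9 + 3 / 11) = -121 / 240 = -0.50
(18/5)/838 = 9/2095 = 0.00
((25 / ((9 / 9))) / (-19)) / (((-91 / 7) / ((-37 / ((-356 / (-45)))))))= -41625 / 87932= -0.47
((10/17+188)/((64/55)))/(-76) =-88165/41344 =-2.13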